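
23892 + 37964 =61856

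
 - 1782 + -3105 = - 4887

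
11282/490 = 5641/245 = 23.02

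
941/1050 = 941/1050= 0.90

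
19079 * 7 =133553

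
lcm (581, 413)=34279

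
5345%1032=185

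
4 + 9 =13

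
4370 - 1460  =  2910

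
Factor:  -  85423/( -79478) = 2^(  -  1)*7^(-2 )*13^1*811^(-1)*6571^1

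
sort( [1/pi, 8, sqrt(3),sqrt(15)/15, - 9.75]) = [ - 9.75, sqrt( 15 ) /15, 1/pi, sqrt( 3), 8] 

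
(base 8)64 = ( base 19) 2e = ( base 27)1p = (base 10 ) 52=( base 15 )37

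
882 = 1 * 882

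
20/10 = 2 = 2.00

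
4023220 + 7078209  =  11101429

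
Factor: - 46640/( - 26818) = 40/23 = 2^3 * 5^1*23^( - 1 )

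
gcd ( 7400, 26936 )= 296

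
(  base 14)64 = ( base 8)130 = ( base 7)154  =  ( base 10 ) 88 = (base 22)40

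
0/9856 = 0 = 0.00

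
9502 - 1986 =7516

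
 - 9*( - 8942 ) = 80478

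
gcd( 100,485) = 5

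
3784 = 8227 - 4443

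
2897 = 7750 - 4853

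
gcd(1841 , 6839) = 7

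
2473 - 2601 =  - 128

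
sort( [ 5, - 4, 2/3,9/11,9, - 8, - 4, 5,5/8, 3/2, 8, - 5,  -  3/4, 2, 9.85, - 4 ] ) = [  -  8, - 5,-4, - 4,-4, - 3/4, 5/8, 2/3,9/11, 3/2,2, 5, 5,8, 9,9.85]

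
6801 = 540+6261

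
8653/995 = 8653/995  =  8.70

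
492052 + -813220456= - 812728404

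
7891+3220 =11111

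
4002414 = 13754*291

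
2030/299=6  +  236/299 = 6.79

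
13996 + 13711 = 27707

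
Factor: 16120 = 2^3*5^1 * 13^1*31^1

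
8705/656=13 + 177/656 = 13.27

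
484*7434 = 3598056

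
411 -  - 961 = 1372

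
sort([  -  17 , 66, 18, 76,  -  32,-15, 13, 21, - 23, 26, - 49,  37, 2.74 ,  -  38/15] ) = [ -49, - 32, - 23, - 17, - 15,-38/15, 2.74, 13, 18, 21, 26, 37 , 66,76 ] 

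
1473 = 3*491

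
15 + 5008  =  5023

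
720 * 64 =46080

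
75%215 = 75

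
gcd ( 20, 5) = 5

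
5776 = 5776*1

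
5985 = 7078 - 1093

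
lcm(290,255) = 14790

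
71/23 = 71/23 = 3.09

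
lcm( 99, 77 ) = 693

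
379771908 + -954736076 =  - 574964168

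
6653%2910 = 833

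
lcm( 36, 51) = 612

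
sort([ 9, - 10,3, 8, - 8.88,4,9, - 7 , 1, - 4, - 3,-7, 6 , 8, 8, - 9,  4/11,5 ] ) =[  -  10 ,  -  9, - 8.88, - 7,-7,-4, -3,4/11,1, 3 , 4 , 5 , 6,8 , 8 , 8,9,9 ] 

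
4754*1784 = 8481136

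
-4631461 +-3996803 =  - 8628264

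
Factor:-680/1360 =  - 1/2= - 2^(-1 ) 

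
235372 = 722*326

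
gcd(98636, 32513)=1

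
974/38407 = 974/38407= 0.03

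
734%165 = 74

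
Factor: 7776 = 2^5*3^5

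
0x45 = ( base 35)1y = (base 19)3C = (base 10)69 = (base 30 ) 29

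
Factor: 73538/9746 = 11^ (- 1)*83^1 = 83/11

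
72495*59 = 4277205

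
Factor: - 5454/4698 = -3^( - 1 )*29^ (- 1) * 101^1 = - 101/87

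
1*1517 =1517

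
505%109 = 69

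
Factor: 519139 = 43^1*12073^1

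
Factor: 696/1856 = 3/8   =  2^( - 3 )*3^1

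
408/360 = 1 + 2/15=1.13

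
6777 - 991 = 5786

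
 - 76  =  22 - 98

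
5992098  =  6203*966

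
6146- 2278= 3868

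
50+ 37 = 87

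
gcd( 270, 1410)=30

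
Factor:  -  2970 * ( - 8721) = 25901370  =  2^1*3^6 * 5^1*11^1*17^1*19^1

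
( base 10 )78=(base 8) 116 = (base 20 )3i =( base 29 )2K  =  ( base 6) 210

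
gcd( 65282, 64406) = 2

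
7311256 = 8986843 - 1675587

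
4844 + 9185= 14029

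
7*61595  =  431165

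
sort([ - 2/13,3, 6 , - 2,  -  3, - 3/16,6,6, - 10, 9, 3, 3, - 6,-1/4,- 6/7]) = [- 10,-6,-3 ,-2,-6/7,-1/4, - 3/16,-2/13, 3,3,3, 6,6,6, 9 ] 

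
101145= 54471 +46674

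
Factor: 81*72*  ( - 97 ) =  - 2^3*3^6*97^1 = - 565704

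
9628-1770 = 7858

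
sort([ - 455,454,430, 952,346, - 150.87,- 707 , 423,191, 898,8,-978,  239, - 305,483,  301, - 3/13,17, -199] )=[ - 978, - 707, - 455, - 305, - 199, - 150.87, - 3/13,8 , 17,191, 239, 301 , 346,423, 430,454, 483, 898, 952 ]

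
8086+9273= 17359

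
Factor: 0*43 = 0=0^1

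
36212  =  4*9053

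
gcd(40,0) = 40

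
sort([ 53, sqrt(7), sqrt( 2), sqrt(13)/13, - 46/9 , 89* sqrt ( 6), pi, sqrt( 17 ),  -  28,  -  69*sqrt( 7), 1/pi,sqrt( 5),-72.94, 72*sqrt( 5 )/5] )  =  [ - 69*sqrt (7), - 72.94,-28, - 46/9, sqrt ( 13)/13, 1/pi,sqrt( 2), sqrt( 5), sqrt( 7), pi,sqrt (17 ),  72*sqrt (5)/5,53, 89*sqrt( 6)]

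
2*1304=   2608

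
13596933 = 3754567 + 9842366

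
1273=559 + 714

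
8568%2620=708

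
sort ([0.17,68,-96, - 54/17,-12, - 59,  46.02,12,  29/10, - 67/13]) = [ - 96, - 59, - 12, - 67/13, - 54/17,0.17,29/10,12,46.02, 68]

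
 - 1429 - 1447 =-2876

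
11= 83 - 72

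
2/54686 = 1/27343 =0.00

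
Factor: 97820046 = 2^1 * 3^2*5434447^1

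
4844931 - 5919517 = -1074586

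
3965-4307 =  - 342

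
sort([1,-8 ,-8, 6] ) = [-8, - 8,1, 6 ] 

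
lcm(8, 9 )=72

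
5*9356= 46780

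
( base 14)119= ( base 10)219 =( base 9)263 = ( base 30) 79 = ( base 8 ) 333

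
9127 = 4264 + 4863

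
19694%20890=19694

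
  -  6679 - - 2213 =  - 4466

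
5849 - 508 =5341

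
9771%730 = 281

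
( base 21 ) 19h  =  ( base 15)2d2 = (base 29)m9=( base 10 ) 647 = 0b1010000111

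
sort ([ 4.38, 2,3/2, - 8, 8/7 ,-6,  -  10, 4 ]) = [ - 10, - 8, - 6,8/7,3/2, 2,4 , 4.38 ] 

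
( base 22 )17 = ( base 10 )29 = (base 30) T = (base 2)11101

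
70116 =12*5843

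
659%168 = 155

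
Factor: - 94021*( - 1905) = 3^1*5^1*127^1*167^1*563^1=179110005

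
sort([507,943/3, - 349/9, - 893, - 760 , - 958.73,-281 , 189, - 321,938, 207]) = [ - 958.73, - 893 , - 760, - 321,-281,- 349/9, 189 , 207, 943/3, 507, 938]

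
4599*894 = 4111506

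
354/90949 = 354/90949 = 0.00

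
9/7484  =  9/7484 = 0.00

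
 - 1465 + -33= -1498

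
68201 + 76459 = 144660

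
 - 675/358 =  - 675/358=-1.89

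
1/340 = 1/340= 0.00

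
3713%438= 209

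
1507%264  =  187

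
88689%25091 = 13416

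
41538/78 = 6923/13  =  532.54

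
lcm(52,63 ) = 3276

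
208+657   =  865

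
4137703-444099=3693604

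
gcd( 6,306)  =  6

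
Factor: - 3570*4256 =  - 2^6 * 3^1 * 5^1*7^2*17^1*19^1 = -  15193920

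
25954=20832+5122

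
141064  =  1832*77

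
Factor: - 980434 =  - 2^1*7^1*13^1*5387^1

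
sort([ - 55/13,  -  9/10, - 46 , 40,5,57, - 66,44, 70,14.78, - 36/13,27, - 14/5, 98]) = [ - 66, - 46, - 55/13,-14/5, -36/13, - 9/10,5,14.78,27, 40,  44,  57,70, 98 ] 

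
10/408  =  5/204 = 0.02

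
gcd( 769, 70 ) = 1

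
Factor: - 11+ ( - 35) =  - 2^1*23^1  =  - 46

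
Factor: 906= 2^1*3^1*151^1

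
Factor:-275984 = - 2^4 * 47^1*367^1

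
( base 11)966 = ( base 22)28H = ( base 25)1LB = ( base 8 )2211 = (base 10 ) 1161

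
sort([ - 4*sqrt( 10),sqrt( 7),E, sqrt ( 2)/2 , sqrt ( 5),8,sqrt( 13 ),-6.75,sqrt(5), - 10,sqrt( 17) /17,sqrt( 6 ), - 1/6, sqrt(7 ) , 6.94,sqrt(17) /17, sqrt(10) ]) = [ - 4*sqrt( 10), - 10, - 6.75, - 1/6,sqrt( 17)/17,sqrt( 17 ) /17, sqrt(2)/2,sqrt(5), sqrt(5 ),sqrt(6),sqrt(7 ),sqrt ( 7 ),E, sqrt( 10),sqrt (13),6.94,8] 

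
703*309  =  217227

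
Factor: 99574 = 2^1*49787^1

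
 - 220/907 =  - 220/907  =  - 0.24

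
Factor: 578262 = 2^1*3^1*96377^1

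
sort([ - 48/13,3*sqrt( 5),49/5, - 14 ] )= [ - 14,-48/13, 3*sqrt( 5), 49/5]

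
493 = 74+419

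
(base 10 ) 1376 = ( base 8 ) 2540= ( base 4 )111200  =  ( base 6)10212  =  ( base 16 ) 560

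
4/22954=2/11477 = 0.00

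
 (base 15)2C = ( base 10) 42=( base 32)1a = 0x2A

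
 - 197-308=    - 505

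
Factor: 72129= 3^1 * 24043^1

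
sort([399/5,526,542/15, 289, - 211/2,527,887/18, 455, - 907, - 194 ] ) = [ - 907, - 194, - 211/2,542/15,887/18,  399/5,289, 455,526, 527] 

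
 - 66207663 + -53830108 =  - 120037771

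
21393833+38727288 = 60121121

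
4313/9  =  479 + 2/9= 479.22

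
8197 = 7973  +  224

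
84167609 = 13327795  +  70839814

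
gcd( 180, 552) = 12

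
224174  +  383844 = 608018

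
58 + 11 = 69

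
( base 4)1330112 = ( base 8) 17426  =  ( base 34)6u2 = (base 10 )7958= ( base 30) 8p8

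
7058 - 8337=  - 1279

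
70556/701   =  70556/701 = 100.65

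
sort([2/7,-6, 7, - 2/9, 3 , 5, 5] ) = [  -  6, - 2/9, 2/7,3 , 5, 5,7 ] 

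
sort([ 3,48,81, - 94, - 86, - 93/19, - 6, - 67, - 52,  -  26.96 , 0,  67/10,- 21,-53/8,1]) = [ - 94, - 86,- 67, - 52,-26.96,-21, - 53/8 , - 6, - 93/19, 0,  1, 3,67/10,48,81]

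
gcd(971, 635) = 1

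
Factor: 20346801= 3^1*163^1 * 41609^1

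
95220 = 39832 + 55388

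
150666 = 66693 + 83973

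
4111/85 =48  +  31/85 = 48.36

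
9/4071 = 3/1357= 0.00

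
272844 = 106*2574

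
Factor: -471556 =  - 2^2*117889^1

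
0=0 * 96476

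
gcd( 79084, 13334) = 2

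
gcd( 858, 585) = 39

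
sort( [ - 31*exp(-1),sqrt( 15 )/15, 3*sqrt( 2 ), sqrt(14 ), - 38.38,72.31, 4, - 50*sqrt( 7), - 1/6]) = [ - 50*sqrt(7), - 38.38, - 31 * exp( - 1), - 1/6,sqrt( 15)/15, sqrt(14),4,3* sqrt( 2),72.31 ] 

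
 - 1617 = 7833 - 9450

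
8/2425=8/2425 = 0.00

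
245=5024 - 4779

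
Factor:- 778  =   -2^1*389^1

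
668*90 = 60120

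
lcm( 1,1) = 1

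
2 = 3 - 1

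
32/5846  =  16/2923 = 0.01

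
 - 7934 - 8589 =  - 16523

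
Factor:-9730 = - 2^1 * 5^1 * 7^1*139^1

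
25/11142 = 25/11142= 0.00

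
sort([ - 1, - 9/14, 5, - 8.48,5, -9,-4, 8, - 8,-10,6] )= [ - 10, - 9, - 8.48,-8, - 4, - 1,- 9/14, 5 , 5, 6, 8 ]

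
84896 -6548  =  78348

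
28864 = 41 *704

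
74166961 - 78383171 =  - 4216210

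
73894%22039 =7777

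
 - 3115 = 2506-5621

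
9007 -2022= 6985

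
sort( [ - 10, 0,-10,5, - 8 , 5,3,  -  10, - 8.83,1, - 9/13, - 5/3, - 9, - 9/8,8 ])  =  [-10,  -  10, - 10, - 9,  -  8.83, - 8 , - 5/3, - 9/8,-9/13,0,1, 3,5,5,8]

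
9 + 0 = 9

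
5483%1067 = 148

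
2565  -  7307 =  - 4742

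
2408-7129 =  - 4721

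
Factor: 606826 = 2^1*11^1*27583^1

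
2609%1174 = 261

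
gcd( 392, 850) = 2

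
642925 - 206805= 436120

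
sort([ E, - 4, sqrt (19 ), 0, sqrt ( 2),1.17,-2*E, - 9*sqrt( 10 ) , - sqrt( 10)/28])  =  [-9*sqrt( 10), - 2*E,- 4,  -  sqrt( 10)/28,0,1.17, sqrt(2 ), E,sqrt(19)] 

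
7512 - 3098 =4414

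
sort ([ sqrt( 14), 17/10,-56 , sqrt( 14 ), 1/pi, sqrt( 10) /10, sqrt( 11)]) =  [ - 56,sqrt( 10)/10, 1/pi, 17/10,sqrt(11) , sqrt(14), sqrt( 14) ] 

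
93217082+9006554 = 102223636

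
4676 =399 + 4277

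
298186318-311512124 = - 13325806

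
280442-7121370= - 6840928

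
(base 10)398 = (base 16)18E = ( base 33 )C2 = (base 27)ek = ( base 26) F8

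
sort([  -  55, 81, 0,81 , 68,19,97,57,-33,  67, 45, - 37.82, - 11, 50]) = [ - 55,  -  37.82,-33,-11,0, 19,45,50,57,67,68, 81,81,97 ] 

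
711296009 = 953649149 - 242353140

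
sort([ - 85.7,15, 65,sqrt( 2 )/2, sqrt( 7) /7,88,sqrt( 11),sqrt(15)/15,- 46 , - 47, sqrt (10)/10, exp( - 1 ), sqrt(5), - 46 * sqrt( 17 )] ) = [-46 * sqrt(17),-85.7, - 47,-46,  sqrt(15)/15,sqrt(10)/10, exp(-1),sqrt(7) /7, sqrt(2)/2,sqrt( 5 ),  sqrt(11), 15,65, 88]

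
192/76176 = 4/1587 = 0.00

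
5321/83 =64 + 9/83  =  64.11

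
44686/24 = 1861 + 11/12 = 1861.92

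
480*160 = 76800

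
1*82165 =82165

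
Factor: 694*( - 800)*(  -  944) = 2^10 * 5^2*59^1*347^1= 524108800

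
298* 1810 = 539380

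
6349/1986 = 6349/1986=3.20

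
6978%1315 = 403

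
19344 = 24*806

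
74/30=37/15  =  2.47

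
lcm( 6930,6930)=6930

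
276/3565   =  12/155 = 0.08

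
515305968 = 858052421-342746453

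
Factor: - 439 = -439^1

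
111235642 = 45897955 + 65337687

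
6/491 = 6/491  =  0.01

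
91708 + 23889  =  115597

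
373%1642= 373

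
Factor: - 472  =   - 2^3*59^1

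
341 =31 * 11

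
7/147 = 1/21 = 0.05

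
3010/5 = 602 = 602.00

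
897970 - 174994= 722976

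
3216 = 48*67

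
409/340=409/340 = 1.20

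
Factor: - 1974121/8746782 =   -  2^(-1 )*3^( - 1)*11^( - 1) * 132527^(  -  1)*1974121^1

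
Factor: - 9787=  - 9787^1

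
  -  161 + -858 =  - 1019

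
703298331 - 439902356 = 263395975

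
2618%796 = 230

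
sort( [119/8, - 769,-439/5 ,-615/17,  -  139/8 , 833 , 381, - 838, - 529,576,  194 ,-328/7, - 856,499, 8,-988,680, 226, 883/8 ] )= [ - 988, -856, - 838, - 769,- 529, - 439/5, - 328/7, - 615/17,-139/8, 8,119/8,  883/8, 194,226, 381,499, 576, 680, 833] 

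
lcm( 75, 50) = 150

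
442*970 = 428740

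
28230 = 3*9410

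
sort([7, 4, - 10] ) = [ - 10,4,7] 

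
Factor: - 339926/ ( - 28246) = 349/29 = 29^(  -  1 )*349^1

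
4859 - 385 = 4474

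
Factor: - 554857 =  - 19^2*29^1*53^1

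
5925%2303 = 1319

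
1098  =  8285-7187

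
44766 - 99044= - 54278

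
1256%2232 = 1256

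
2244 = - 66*( - 34 )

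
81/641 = 81/641 = 0.13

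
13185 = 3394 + 9791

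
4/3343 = 4/3343= 0.00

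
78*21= 1638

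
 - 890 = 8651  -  9541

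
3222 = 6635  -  3413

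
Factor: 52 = 2^2*13^1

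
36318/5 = 36318/5=7263.60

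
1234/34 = 36 + 5/17 = 36.29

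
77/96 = 77/96 = 0.80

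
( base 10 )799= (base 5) 11144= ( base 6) 3411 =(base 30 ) QJ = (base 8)1437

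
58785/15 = 3919 = 3919.00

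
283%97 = 89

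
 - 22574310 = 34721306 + - 57295616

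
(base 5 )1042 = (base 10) 147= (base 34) 4b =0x93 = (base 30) 4R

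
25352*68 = 1723936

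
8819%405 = 314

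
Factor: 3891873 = 3^1 * 157^1 * 8263^1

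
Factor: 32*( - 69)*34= - 2^6 * 3^1*17^1*23^1 = - 75072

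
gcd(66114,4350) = 6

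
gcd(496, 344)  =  8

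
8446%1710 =1606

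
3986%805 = 766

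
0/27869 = 0  =  0.00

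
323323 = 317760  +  5563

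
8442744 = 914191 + 7528553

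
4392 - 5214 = -822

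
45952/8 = 5744 = 5744.00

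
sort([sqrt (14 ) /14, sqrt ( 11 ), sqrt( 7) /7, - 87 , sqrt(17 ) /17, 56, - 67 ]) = [ - 87, - 67,  sqrt ( 17 )/17, sqrt( 14)/14, sqrt( 7 ) /7, sqrt( 11),56]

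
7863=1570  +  6293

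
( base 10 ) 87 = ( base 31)2P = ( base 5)322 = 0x57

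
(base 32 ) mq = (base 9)1001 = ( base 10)730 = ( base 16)2DA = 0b1011011010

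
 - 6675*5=-33375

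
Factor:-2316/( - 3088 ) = 2^( - 2 )*3^1 = 3/4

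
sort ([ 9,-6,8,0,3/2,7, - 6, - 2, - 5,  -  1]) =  [ - 6, - 6, - 5, - 2, - 1,0,3/2,  7,8,9]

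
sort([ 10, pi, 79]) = [ pi, 10, 79]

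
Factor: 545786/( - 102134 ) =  - 272893/51067 = - 31^1*223^ ( - 1)*229^( - 1)*8803^1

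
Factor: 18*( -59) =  -2^1*3^2*59^1 =-1062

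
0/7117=0  =  0.00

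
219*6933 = 1518327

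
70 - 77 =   -  7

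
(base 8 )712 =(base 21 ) 10H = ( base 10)458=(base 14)24a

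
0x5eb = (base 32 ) 1FB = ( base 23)2jk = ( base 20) 3FF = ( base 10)1515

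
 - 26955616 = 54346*( - 496)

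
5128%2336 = 456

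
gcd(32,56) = 8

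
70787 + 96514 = 167301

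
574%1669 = 574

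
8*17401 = 139208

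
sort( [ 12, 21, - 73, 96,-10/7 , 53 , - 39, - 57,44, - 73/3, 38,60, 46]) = [ - 73, - 57, - 39, - 73/3, - 10/7, 12, 21,38,44,46, 53, 60,96]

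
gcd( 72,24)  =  24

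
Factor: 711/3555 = 1/5=5^ (-1)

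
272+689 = 961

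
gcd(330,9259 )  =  1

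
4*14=56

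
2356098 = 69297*34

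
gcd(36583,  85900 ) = 1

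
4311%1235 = 606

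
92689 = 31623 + 61066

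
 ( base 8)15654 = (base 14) 2820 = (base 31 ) 7bg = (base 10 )7084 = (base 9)10641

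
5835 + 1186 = 7021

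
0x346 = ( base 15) 3ad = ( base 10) 838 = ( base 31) R1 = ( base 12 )59A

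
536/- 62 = - 268/31 = - 8.65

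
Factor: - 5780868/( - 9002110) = 2^1*3^1*5^(-1) * 13^( -1)*311^1 * 1549^1*69247^( - 1) = 2890434/4501055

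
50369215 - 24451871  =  25917344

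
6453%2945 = 563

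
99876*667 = 66617292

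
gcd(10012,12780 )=4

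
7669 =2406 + 5263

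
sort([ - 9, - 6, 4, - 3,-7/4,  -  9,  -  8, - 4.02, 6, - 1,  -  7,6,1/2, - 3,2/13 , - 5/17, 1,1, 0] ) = [ - 9,-9,  -  8,- 7, - 6, - 4.02,  -  3, - 3 ,-7/4, - 1, - 5/17,0, 2/13 , 1/2, 1 , 1, 4, 6, 6] 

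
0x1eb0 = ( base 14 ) 2C12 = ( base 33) 772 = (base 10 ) 7856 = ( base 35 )6eg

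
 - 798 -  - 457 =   -  341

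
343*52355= 17957765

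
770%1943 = 770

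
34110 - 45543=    - 11433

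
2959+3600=6559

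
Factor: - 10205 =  - 5^1*13^1 * 157^1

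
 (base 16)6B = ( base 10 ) 107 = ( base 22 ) 4J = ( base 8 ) 153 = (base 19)5c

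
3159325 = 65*48605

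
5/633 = 5/633 = 0.01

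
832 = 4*208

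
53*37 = 1961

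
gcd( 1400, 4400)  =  200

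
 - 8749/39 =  - 673/3 = - 224.33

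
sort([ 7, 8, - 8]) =[ - 8, 7, 8 ]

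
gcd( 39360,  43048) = 8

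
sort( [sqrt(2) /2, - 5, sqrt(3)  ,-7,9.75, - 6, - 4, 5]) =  [ - 7, - 6, - 5,- 4, sqrt( 2 )/2 , sqrt( 3), 5,9.75] 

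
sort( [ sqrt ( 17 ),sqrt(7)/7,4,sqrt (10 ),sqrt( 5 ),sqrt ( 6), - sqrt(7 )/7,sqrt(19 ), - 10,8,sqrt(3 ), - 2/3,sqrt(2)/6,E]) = [ - 10, - 2/3, -sqrt(7)/7  ,  sqrt(2)/6, sqrt( 7 ) /7,sqrt(  3), sqrt( 5), sqrt( 6 ), E,sqrt(10 ), 4,sqrt(17 ), sqrt( 19),8]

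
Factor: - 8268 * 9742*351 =-2^3*3^4* 13^2* 53^1 * 4871^1 = -28271946456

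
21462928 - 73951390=-52488462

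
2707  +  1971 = 4678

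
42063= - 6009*( - 7 )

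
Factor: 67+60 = 127^1 =127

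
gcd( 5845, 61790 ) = 835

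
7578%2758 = 2062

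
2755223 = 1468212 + 1287011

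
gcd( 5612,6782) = 2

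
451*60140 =27123140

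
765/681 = 1 + 28/227  =  1.12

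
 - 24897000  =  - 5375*4632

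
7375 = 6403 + 972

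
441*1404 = 619164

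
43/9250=43/9250 = 0.00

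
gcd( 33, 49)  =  1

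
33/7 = 4 + 5/7 = 4.71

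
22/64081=22/64081 = 0.00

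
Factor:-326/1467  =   - 2/9  =  -2^1 * 3^ ( -2)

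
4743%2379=2364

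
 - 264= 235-499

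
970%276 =142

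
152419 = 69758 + 82661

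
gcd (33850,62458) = 2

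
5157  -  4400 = 757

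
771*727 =560517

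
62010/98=31005/49 = 632.76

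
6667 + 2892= 9559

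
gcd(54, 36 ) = 18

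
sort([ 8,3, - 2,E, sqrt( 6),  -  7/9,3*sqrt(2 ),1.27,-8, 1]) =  [ - 8, - 2,-7/9, 1,1.27, sqrt(6),E,3,3*sqrt( 2),8] 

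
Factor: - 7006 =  - 2^1*31^1*113^1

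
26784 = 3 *8928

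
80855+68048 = 148903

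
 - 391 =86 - 477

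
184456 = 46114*4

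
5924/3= 1974+ 2/3  =  1974.67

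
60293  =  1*60293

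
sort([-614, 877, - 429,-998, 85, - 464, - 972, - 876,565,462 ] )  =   [ - 998, - 972, - 876, - 614 , - 464 , - 429, 85, 462,565,877]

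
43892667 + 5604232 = 49496899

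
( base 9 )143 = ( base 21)5f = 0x78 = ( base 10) 120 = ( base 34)3i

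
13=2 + 11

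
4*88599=354396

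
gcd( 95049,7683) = 3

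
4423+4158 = 8581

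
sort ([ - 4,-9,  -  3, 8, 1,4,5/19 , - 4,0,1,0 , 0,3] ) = [ - 9,  -  4, - 4,-3,0,0,  0,5/19, 1 , 1,3, 4, 8] 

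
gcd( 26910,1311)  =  69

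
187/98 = 187/98 = 1.91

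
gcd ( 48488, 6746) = 2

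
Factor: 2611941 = 3^1 * 37^1*23531^1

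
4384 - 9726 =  - 5342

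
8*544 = 4352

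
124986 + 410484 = 535470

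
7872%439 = 409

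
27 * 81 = 2187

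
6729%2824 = 1081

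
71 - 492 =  - 421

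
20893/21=20893/21= 994.90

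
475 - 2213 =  - 1738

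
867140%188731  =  112216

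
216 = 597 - 381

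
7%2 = 1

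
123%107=16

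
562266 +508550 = 1070816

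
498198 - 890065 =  - 391867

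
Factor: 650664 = 2^3*3^2*7^1 * 1291^1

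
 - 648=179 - 827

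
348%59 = 53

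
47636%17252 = 13132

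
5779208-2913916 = 2865292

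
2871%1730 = 1141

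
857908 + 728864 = 1586772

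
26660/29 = 919+9/29 =919.31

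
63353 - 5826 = 57527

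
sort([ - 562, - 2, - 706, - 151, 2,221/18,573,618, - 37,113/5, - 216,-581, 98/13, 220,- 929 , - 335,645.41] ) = [ - 929, - 706, - 581, - 562, - 335, - 216, - 151, - 37,  -  2 , 2,98/13, 221/18,113/5,220,573, 618,645.41]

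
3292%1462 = 368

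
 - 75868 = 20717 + -96585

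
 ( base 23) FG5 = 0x2074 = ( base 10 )8308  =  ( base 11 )6273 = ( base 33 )7KP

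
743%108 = 95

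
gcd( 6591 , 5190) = 3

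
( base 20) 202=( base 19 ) 244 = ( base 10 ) 802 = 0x322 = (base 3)1002201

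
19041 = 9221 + 9820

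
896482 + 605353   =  1501835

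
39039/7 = 5577 = 5577.00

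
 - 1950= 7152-9102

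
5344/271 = 19 + 195/271 = 19.72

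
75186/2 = 37593 = 37593.00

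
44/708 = 11/177 = 0.06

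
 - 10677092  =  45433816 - 56110908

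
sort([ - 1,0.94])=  [ - 1,  0.94] 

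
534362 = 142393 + 391969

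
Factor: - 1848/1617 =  - 8/7 = -2^3*7^( - 1)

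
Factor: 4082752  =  2^6 * 63793^1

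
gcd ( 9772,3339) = 7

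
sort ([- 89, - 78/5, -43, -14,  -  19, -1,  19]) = [  -  89, - 43, - 19 , - 78/5,-14, - 1, 19]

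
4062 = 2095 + 1967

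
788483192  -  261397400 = 527085792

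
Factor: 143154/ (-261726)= - 3^2  *11^1*181^(  -  1) = -99/181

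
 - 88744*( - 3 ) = 266232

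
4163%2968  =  1195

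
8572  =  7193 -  - 1379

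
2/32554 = 1/16277 = 0.00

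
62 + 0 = 62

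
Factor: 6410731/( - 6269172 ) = -2^( - 2 ) * 3^( - 1)*7^( - 1) * 13^( - 1)*37^1*5741^( - 1) * 173263^1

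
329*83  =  27307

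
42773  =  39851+2922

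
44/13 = 44/13= 3.38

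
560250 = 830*675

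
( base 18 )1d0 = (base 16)22E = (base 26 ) lc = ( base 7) 1425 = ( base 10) 558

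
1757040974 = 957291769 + 799749205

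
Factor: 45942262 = 2^1*17^1 *1351243^1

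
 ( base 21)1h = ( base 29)19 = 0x26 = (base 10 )38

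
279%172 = 107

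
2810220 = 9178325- 6368105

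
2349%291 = 21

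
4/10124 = 1/2531 = 0.00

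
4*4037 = 16148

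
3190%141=88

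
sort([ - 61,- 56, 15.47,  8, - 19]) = [-61, -56, - 19 , 8,15.47]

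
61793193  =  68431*903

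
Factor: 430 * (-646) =-2^2 *5^1 *17^1*19^1 * 43^1 = - 277780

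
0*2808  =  0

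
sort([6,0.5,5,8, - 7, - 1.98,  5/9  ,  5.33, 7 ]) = [-7, - 1.98,0.5,  5/9 , 5, 5.33  ,  6,7, 8]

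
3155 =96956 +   -  93801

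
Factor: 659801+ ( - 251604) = 408197 = 408197^1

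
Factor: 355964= 2^2*7^1*12713^1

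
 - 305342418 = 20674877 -326017295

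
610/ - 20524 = - 305/10262 = - 0.03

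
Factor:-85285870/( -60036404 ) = 2^(  -  1)*5^1*19^1*97^( - 1) * 154733^( - 1)*448873^1 = 42642935/30018202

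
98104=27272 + 70832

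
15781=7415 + 8366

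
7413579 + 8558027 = 15971606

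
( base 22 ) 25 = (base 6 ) 121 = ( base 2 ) 110001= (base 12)41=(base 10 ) 49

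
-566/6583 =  - 1 + 6017/6583 = -0.09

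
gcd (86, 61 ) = 1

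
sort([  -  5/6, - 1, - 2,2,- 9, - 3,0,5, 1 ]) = [ - 9,- 3, - 2,- 1, - 5/6,0, 1,2, 5] 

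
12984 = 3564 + 9420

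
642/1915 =642/1915=0.34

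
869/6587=869/6587 = 0.13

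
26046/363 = 71 + 91/121 = 71.75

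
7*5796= 40572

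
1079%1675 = 1079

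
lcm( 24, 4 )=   24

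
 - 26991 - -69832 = 42841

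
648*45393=29414664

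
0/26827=0 = 0.00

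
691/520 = 1 + 171/520= 1.33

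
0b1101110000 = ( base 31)sc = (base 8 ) 1560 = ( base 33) QM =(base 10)880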